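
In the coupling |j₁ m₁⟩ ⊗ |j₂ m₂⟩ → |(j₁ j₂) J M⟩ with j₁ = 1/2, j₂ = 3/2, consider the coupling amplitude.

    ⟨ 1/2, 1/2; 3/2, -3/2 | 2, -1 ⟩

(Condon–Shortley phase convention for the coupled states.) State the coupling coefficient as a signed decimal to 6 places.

j₁+j₂−J=0  J+j₁−j₂=1  J−j₁+j₂=3  j₁+j₂+J+1=5
(j₁±m₁, j₂±m₂, J±M) = (1,0,0,3,1,3)
P² = 9
sum k=0..0:
  [0] +1/6 = 1/6
S = 1/6
C² = P²·S² = 1/4 ; C = +0.500000

+√(1/4) = +0.500000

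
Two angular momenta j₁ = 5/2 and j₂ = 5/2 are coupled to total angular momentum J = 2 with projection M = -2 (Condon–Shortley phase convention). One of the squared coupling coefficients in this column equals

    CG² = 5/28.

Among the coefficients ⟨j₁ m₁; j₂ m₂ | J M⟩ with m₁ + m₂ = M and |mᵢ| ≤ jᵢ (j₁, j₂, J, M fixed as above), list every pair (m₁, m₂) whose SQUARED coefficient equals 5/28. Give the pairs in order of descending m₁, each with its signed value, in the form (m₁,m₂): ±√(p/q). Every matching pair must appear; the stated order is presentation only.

Admissible pairs with m₁+m₂ = M = -2: (-5/2,1/2), (-3/2,-1/2), (-1/2,-3/2), (1/2,-5/2)
  (m₁,m₂)=(1/2,-5/2): CG² = 5/28, CG = +√(5/28)   ← matches the target
  (m₁,m₂)=(-1/2,-3/2): CG² = 9/28, CG = −√(9/28)
  (m₁,m₂)=(-3/2,-1/2): CG² = 9/28, CG = +√(9/28)
  (m₁,m₂)=(-5/2,1/2): CG² = 5/28, CG = −√(5/28)   ← matches the target
Pairs with CG² = 5/28: (1/2,-5/2): +√(5/28); (-5/2,1/2): −√(5/28)

(1/2,-5/2): +√(5/28); (-5/2,1/2): −√(5/28)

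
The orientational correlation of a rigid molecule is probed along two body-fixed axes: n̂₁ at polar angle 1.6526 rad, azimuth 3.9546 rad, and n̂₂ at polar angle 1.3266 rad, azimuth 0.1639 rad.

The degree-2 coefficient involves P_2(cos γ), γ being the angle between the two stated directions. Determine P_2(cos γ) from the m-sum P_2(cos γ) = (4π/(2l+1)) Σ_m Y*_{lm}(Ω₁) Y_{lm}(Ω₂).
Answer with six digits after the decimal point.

0.436531

Summing Y*_{l m}(θ₁,φ₁)·Y_{l m}(θ₂,φ₂) over m ∈ [−2, 2]; prefactor 4π/(2·2+1) = 2.513274:
  m=-2: (-0.021176, 0.383110) × (0.344329, -0.117095) = (0.037569, 0.134395)  (running Σ = (0.037569, 0.134395))
  m=-1: (0.043243, 0.045699) × (0.178814, -0.029573) = (0.009084, 0.006893)  (running Σ = (0.046653, 0.141288))
  m=0: (-0.309074, -0.000000) × (-0.260082, 0.000000) = (0.080385, 0.000000)  (running Σ = (0.127037, 0.141288))
  m=1: (-0.043243, 0.045699) × (-0.178814, -0.029573) = (0.009084, -0.006893)  (running Σ = (0.136121, 0.134395))
  m=2: (-0.021176, -0.383110) × (0.344329, 0.117095) = (0.037569, -0.134395)  (running Σ = (0.173690, 0.000000))
Total Σ_m = (0.173690, 0.000000). Multiply by 2.513274: (0.436531, 0.000000). P_2(cos γ) = 0.436531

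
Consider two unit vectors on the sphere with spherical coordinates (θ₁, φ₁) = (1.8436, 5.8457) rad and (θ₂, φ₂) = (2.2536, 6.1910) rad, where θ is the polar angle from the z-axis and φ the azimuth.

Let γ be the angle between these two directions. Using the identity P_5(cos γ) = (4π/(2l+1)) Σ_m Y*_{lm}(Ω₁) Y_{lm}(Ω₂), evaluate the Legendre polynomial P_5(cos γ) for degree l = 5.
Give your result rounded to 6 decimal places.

Summing Y*_{l m}(θ₁,φ₁)·Y_{l m}(θ₂,φ₂) over m ∈ [−5, 5]; prefactor 4π/(2·5+1) = 1.142397:
  [-5]  conj(Y_{5,-5})(Ω₁) = (-0.222311, -0.313630) ; Y_{5,-5}(Ω₂) = (0.116827, 0.058017) ; Δ = (-0.007776, -0.049538)
  [-4]  conj(Y_{5,-4})(Ω₁) = (0.060605, 0.334676) ; Y_{5,-4}(Ω₂) = (-0.312928, -0.120920) ; Δ = (0.021504, -0.112058)
  [-3]  conj(Y_{5,-3})(Ω₁) = (-0.027363, 0.103550) ; Y_{5,-3}(Ω₂) = (0.401408, 0.113931) ; Δ = (-0.022781, 0.038448)
  [-2]  conj(Y_{5,-2})(Ω₁) = (0.212339, -0.254244) ; Y_{5,-2}(Ω₂) = (-0.122981, -0.022934) ; Δ = (-0.031945, 0.026397)
  [-1]  conj(Y_{5,-1})(Ω₁) = (0.026361, -0.012329) ; Y_{5,-1}(Ω₂) = (-0.308084, -0.028482) ; Δ = (-0.008473, 0.003048)
  [+0]  conj(Y_{5,0})(Ω₁) = (-0.322993, -0.000000) ; Y_{5,0}(Ω₂) = (0.212743, 0.000000) ; Δ = (-0.068715, -0.000000)
  [+1]  conj(Y_{5,1})(Ω₁) = (-0.026361, -0.012329) ; Y_{5,1}(Ω₂) = (0.308084, -0.028482) ; Δ = (-0.008473, -0.003048)
  [+2]  conj(Y_{5,2})(Ω₁) = (0.212339, 0.254244) ; Y_{5,2}(Ω₂) = (-0.122981, 0.022934) ; Δ = (-0.031945, -0.026397)
  [+3]  conj(Y_{5,3})(Ω₁) = (0.027363, 0.103550) ; Y_{5,3}(Ω₂) = (-0.401408, 0.113931) ; Δ = (-0.022781, -0.038448)
  [+4]  conj(Y_{5,4})(Ω₁) = (0.060605, -0.334676) ; Y_{5,4}(Ω₂) = (-0.312928, 0.120920) ; Δ = (0.021504, 0.112058)
  [+5]  conj(Y_{5,5})(Ω₁) = (0.222311, -0.313630) ; Y_{5,5}(Ω₂) = (-0.116827, 0.058017) ; Δ = (-0.007776, 0.049538)
Σ over m = (-0.167656, 0.000000); ×(4π/11) → (-0.191530, 0.000000). Real part: -0.191530

-0.191530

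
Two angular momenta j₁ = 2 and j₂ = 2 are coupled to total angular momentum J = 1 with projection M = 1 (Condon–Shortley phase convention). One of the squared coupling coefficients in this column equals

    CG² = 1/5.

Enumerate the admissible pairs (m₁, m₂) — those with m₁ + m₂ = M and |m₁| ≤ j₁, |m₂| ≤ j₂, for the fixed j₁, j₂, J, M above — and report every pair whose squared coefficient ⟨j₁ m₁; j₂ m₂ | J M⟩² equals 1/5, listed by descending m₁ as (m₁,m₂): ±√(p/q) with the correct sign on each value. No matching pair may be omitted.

Admissible pairs with m₁+m₂ = M = 1: (-1,2), (0,1), (1,0), (2,-1)
  (m₁,m₂)=(2,-1): CG² = 1/5, CG = +√(1/5)   ← matches the target
  (m₁,m₂)=(1,0): CG² = 3/10, CG = −√(3/10)
  (m₁,m₂)=(0,1): CG² = 3/10, CG = +√(3/10)
  (m₁,m₂)=(-1,2): CG² = 1/5, CG = −√(1/5)   ← matches the target
Pairs with CG² = 1/5: (2,-1): +√(1/5); (-1,2): −√(1/5)

(2,-1): +√(1/5); (-1,2): −√(1/5)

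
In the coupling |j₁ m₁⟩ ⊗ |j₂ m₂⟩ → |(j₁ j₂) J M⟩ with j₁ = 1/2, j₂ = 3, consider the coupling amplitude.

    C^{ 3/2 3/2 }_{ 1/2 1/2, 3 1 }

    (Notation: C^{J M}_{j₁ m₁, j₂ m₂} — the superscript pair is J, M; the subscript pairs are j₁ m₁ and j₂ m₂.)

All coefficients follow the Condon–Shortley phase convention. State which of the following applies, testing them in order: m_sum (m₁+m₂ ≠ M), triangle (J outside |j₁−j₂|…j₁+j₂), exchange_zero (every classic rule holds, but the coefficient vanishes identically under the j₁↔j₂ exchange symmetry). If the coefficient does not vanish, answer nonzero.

triangle

m-sum: m₁+m₂ = 1/2+1 = 3/2, M = 3/2  ✓
triangle: need |j₁−j₂| ≤ J ≤ j₁+j₂, i.e. J ∈ [5/2, 7/2]; J = 3/2 is outside ✗ ⇒ coefficient is 0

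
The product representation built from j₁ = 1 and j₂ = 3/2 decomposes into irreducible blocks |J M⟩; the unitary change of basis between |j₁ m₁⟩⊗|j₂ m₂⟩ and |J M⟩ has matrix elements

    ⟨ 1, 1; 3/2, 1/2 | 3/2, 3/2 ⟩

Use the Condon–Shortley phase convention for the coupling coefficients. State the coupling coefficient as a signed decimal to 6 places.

+√(2/5) = +0.632456

triangle: 1!·1!·2!/5! = 2/120
(j±m)!: 2!·0!·2!·1!·3!·0! = 24
prefactor² = (2J+1)·Δ·N² = 8/5
  k=0: +1/(0!·1!·0!·2!·1!·0!) = 1/2
Σ = 1/2  ⇒  CG² = 8/5·(1/2)² = 2/5
CG = +√(2/5) = +0.632456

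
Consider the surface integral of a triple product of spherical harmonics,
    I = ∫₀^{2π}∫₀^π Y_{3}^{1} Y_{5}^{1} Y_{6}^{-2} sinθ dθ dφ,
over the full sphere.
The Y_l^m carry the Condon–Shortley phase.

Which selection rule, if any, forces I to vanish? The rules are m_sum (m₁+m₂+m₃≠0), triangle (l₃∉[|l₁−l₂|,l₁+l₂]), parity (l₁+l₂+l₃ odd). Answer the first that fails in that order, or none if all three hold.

azimuthal sum: 1 + 1 − 2 = 0  ✓
2 ≤ 6 ≤ 8 (triangle on l)  ✓
L = 3 + 5 + 6 = 14 (even)  ✓

none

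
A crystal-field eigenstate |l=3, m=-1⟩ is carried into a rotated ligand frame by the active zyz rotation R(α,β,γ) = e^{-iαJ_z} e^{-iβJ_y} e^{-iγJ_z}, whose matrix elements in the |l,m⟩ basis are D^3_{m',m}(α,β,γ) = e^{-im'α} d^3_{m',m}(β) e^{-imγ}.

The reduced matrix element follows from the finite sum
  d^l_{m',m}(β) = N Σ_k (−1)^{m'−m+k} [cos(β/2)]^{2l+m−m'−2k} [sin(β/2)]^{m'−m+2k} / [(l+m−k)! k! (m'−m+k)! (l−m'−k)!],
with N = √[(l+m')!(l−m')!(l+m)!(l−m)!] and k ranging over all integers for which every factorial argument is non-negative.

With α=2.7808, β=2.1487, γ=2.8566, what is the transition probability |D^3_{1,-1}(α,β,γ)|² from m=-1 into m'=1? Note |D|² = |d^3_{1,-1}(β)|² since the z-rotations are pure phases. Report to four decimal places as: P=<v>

P=0.1474

D^3_{1,-1}(2.7808,2.1487,2.8566) = e^{-i·1·2.7808}·d^3_{1,-1}(2.1487)·e^{-i·-1·2.8566}. Compute d first:
With c≡cos(β/2)=0.476304 and s≡sin(β/2)=0.879281, N=[24·2·2·24]^{1/2}=48.000000
k∈{0,1,2} keeps every argument non-negative
  k=0: (−1)^2·48.0000/(8)·0.4763^4·0.8793^2 = +0.238750
  k=1: (−1)^3·48.0000/(6)·0.4763^2·0.8793^4 = -1.084847
  k=2: (−1)^4·48.0000/(48)·0.4763^0·0.8793^6 = +0.462131
d^3_{1,-1}(2.1487) = +0.238750 -1.084847 +0.462131 = -0.383966
|D^3_{1,-1}|² = |d^3_{1,-1}(β)|² = (-0.383966)² = 0.147430 (the z-rotation phases have unit modulus)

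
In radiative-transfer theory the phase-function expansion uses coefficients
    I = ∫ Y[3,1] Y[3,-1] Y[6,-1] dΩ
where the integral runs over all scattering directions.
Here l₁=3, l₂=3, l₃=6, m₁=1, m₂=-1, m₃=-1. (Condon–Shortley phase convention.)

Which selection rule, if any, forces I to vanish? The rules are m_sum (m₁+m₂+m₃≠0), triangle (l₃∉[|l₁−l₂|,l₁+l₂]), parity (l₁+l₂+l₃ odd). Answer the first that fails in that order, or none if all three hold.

m₁+m₂+m₃ = 1 − 1 − 1 = -1  ✗
triangle: |3−3|=0 ≤ l₃=6 ≤ 3+3=6
parity: l₁+l₂+l₃ = 12 is even

m_sum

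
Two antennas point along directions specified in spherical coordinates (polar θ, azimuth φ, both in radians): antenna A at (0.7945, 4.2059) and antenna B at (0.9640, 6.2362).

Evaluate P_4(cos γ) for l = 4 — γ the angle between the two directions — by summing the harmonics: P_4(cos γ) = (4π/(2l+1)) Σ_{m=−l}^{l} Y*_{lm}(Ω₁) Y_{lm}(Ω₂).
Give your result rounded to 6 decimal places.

0.303601

Addition theorem: P_4(cos γ) = (4π/9) Σ_m Y*_{lm}(Ω₁) Y_{lm}(Ω₂), m = −4…4:
  [-4]  conj(Y_{4,-4})(Ω₁) = -0.050422-0.103020i ; Y_{4,-4}(Ω₂) = +0.197977+0.037652i ; Δ = -0.006103-0.022294i
  [-3]  conj(Y_{4,-3})(Ω₁) = +0.318141+0.016344i ; Y_{4,-3}(Ω₂) = +0.391749+0.055588i ; Δ = +0.123723+0.024088i
  [-2]  conj(Y_{4,-2})(Ω₁) = -0.219630+0.352019i ; Y_{4,-2}(Ω₂) = +0.286827+0.027033i ; Δ = -0.072512+0.095031i
  [-1]  conj(Y_{4,-1})(Ω₁) = -0.050056-0.090230i ; Y_{4,-1}(Ω₂) = -0.160225-0.007534i ; Δ = +0.007340+0.014834i
  [+0]  conj(Y_{4,0})(Ω₁) = -0.348310-0.000000i ; Y_{4,0}(Ω₂) = -0.323108+0.000000i ; Δ = +0.112542+0.000000i
  [+1]  conj(Y_{4,1})(Ω₁) = +0.050056-0.090230i ; Y_{4,1}(Ω₂) = +0.160225-0.007534i ; Δ = +0.007340-0.014834i
  [+2]  conj(Y_{4,2})(Ω₁) = -0.219630-0.352019i ; Y_{4,2}(Ω₂) = +0.286827-0.027033i ; Δ = -0.072512-0.095031i
  [+3]  conj(Y_{4,3})(Ω₁) = -0.318141+0.016344i ; Y_{4,3}(Ω₂) = -0.391749+0.055588i ; Δ = +0.123723-0.024088i
  [+4]  conj(Y_{4,4})(Ω₁) = -0.050422+0.103020i ; Y_{4,4}(Ω₂) = +0.197977-0.037652i ; Δ = -0.006103+0.022294i
Σ over m = +0.217439+0.000000i; ×(4π/9) → +0.303601+0.000000i. Real part: 0.303601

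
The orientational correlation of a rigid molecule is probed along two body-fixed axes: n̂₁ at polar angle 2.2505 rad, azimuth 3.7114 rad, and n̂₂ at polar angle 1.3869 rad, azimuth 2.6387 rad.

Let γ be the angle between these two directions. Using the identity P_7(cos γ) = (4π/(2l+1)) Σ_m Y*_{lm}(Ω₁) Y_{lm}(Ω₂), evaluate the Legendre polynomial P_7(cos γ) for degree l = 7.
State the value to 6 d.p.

Expand P_7 via completeness: Σ_{m} conj(Y_{7,m}) at Ω₁ times Y_{7,m} at Ω₂ —
  [-7]  conj(Y_{7,-7})(Ω₁) = (0.057004, 0.064505) ; Y_{7,-7}(Ω₂) = (0.412477, 0.164106) ; Δ = (0.012927, 0.035962)
  [-6]  conj(Y_{7,-6})(Ω₁) = (0.250367, 0.071250) ; Y_{7,-6}(Ω₂) = (-0.306563, 0.038284) ; Δ = (-0.079481, -0.012258)
  [-5]  conj(Y_{7,-5})(Ω₁) = (0.413571, -0.124567) ; Y_{7,-5}(Ω₂) = (-0.154265, 0.111800) ; Δ = (-0.049873, 0.065454)
  [-4]  conj(Y_{7,-4})(Ω₁) = (0.234597, -0.273804) ; Y_{7,-4}(Ω₂) = (0.137212, -0.290872) ; Δ = (-0.047452, -0.105807)
  [-3]  conj(Y_{7,-3})(Ω₁) = (-0.005424, 0.038877) ; Y_{7,-3}(Ω₂) = (-0.006219, -0.099992) ; Δ = (0.003921, 0.000301)
  [-2]  conj(Y_{7,-2})(Ω₁) = (0.152614, 0.331733) ; Y_{7,-2}(Ω₂) = (0.170003, 0.268164) ; Δ = (-0.063014, 0.097321)
  [-1]  conj(Y_{7,-1})(Ω₁) = (0.103452, 0.066282) ; Y_{7,-1}(Ω₂) = (0.056302, 0.030970) ; Δ = (0.003772, 0.006936)
  [+0]  conj(Y_{7,0})(Ω₁) = (-0.332037, -0.000000) ; Y_{7,0}(Ω₂) = (-0.314983, 0.000000) ; Δ = (0.104586, 0.000000)
  [+1]  conj(Y_{7,1})(Ω₁) = (-0.103452, 0.066282) ; Y_{7,1}(Ω₂) = (-0.056302, 0.030970) ; Δ = (0.003772, -0.006936)
  [+2]  conj(Y_{7,2})(Ω₁) = (0.152614, -0.331733) ; Y_{7,2}(Ω₂) = (0.170003, -0.268164) ; Δ = (-0.063014, -0.097321)
  [+3]  conj(Y_{7,3})(Ω₁) = (0.005424, 0.038877) ; Y_{7,3}(Ω₂) = (0.006219, -0.099992) ; Δ = (0.003921, -0.000301)
  [+4]  conj(Y_{7,4})(Ω₁) = (0.234597, 0.273804) ; Y_{7,4}(Ω₂) = (0.137212, 0.290872) ; Δ = (-0.047452, 0.105807)
  [+5]  conj(Y_{7,5})(Ω₁) = (-0.413571, -0.124567) ; Y_{7,5}(Ω₂) = (0.154265, 0.111800) ; Δ = (-0.049873, -0.065454)
  [+6]  conj(Y_{7,6})(Ω₁) = (0.250367, -0.071250) ; Y_{7,6}(Ω₂) = (-0.306563, -0.038284) ; Δ = (-0.079481, 0.012258)
  [+7]  conj(Y_{7,7})(Ω₁) = (-0.057004, 0.064505) ; Y_{7,7}(Ω₂) = (-0.412477, 0.164106) ; Δ = (0.012927, -0.035962)
Σ over m = (-0.333814, 0.000000); ×(4π/15) → (-0.279655, 0.000000). Real part: -0.279655

-0.279655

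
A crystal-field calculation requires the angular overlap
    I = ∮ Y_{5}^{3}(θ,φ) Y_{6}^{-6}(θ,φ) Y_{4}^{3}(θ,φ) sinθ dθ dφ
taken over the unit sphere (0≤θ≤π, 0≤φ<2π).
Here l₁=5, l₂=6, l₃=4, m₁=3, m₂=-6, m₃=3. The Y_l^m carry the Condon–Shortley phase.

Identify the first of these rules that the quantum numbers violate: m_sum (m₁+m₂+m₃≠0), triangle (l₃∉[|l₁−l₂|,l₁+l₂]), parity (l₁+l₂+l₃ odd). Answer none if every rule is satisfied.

m₁+m₂+m₃ = 3 − 6 + 3 = 0  ✓
triangle: |5−6|=1 ≤ l₃=4 ≤ 5+6=11  ✓
parity: l₁+l₂+l₃ = 15 is odd  ✗

parity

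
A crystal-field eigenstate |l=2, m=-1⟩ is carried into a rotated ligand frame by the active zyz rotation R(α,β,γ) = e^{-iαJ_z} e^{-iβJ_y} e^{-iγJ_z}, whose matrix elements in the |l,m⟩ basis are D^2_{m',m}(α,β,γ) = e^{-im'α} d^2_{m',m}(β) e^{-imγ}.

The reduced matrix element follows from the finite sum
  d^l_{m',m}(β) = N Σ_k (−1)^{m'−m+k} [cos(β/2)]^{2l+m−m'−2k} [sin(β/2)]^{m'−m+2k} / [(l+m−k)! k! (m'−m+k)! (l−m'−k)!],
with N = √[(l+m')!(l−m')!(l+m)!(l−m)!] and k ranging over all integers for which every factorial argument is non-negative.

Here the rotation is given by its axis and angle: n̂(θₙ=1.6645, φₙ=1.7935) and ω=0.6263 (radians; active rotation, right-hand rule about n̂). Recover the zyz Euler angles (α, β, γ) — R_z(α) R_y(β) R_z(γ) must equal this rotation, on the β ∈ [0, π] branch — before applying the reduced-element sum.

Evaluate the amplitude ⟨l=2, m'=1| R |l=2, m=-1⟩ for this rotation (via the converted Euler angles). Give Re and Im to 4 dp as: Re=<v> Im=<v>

Re=0.2227 Im=-0.1063

Axis–angle → zyz. n̂ = (sinθₙcosφₙ, sinθₙsinφₙ, cosθₙ) = (-0.219898, +0.971025, -0.093567), ω = 0.6263.
R = I cosω + sinω [n̂]ₓ + (1−cosω) n̂n̂ᵀ gives
  R = [+0.819380, +0.014317, +0.573073; -0.095371, +0.989161, +0.111649; -0.565262, -0.146138, +0.811863]
β = atan2(√(R₁₃²+R₂₃²), R₃₃) = 0.623460; α = atan2(R₂₃, R₁₃) mod 2π = 0.192416; γ = atan2(R₃₂, −R₃₁) mod 2π = 6.030194
D^2_{1,-1}(0.1924,0.6235,6.0302) = e^{-i·1·0.1924}·d^2_{1,-1}(0.6235)·e^{-i·-1·6.0302}. Compute d first:
c=cos(0.623460/2)=0.951804, s=sin(0.623460/2)=0.306706; N=√[6·1·1·6]=6.000000
The bounds max(0,m−m')=0 and min(l+m,l−m')=1 give 2 terms
  k=0: (−1)^2·6.0000/(2)·0.9518^2·0.3067^2 = +0.255658
  k=1: (−1)^3·6.0000/(6)·0.9518^0·0.3067^4 = -0.008849
d^2_{1,-1}(0.6235) = +0.255658 -0.008849 = +0.246809
Phases: e^{-i·(1)·0.1924}=+0.981545-0.191231i, e^{-i·(-1)·6.0302}=+0.968168-0.250302i ⇒ D=+0.222730-0.106332i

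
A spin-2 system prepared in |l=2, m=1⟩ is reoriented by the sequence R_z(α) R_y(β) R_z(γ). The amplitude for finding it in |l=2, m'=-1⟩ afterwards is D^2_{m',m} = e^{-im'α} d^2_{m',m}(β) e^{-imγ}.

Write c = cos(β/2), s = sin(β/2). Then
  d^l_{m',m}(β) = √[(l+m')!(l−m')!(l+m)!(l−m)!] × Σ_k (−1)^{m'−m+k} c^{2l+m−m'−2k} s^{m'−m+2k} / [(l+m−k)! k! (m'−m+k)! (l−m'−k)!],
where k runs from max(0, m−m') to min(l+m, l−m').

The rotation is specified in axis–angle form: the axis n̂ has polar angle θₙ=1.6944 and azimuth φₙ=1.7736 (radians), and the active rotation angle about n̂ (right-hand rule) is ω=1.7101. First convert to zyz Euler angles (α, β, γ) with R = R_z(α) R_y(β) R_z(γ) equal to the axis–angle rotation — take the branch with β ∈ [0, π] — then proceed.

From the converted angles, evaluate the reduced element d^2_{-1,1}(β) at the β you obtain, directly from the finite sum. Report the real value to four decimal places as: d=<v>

Axis–angle → zyz. n̂ = (sinθₙcosφₙ, sinθₙsinφₙ, cosθₙ) = (-0.199880, +0.972033, -0.123289), ω = 1.7101.
R = I cosω + sinω [n̂]ₓ + (1−cosω) n̂n̂ᵀ gives
  R = [-0.093354, -0.099173, +0.990681; -0.343362, +0.937190, +0.061462; -0.934552, -0.334425, -0.121543]
β = atan2(√(R₁₃²+R₂₃²), R₃₃) = 1.692640; α = atan2(R₂₃, R₁₃) mod 2π = 0.061961; γ = atan2(R₃₂, −R₃₁) mod 2π = 5.939539
d^2_{-1,1}(β=1.6926) via the finite sum:
c=cos(1.692640/2)=0.662743, s=sin(1.692640/2)=0.748847; N=√[1·6·6·1]=6.000000
k: max(0,(1)−(-1))=2 … min(2+(1),2−(-1))=3
  k=2: (−1)^0·6.0000/(2)·0.6627^2·0.7488^2 = +0.738921
  k=3: (−1)^1·6.0000/(6)·0.6627^0·0.7488^4 = -0.314465
d^2_{-1,1}(1.6926) = +0.738921 -0.314465 = +0.424456

d=0.4245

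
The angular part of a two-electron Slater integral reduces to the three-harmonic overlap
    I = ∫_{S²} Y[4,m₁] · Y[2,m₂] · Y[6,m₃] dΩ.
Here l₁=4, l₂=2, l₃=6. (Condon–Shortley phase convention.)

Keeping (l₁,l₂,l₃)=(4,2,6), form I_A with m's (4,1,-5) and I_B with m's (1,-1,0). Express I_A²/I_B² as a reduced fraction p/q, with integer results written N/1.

Shared (l₁,l₂,l₃)=(4,2,6): N and (l;000)² cancel in I_A²/I_B².
A: Δ = 0!·8!·4!/13! = 1/6435; Racah Σ t=0..0: t=0:+1/241920 = 1/241920; ⇒ 3j(4 2 6; 4 1 -5)² = 1/39, sgn -1
B: Δ = 0!·8!·4!/13! = 1/6435; Racah Σ t=0..0: t=0:+1/4320 = 1/4320; ⇒ 3j(4 2 6; 1 -1 0)² = 8/429, sgn +1
I_A²/I_B² = (1/39)/(8/429) = 11/8

11/8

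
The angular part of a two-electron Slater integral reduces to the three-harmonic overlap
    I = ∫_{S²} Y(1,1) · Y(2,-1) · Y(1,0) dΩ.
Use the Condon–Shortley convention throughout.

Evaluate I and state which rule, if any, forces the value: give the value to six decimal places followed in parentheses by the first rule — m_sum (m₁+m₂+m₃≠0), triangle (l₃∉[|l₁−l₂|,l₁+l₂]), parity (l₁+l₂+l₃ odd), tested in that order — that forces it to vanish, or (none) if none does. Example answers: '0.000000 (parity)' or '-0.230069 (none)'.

-0.218510 (none)

Checks pass: Σm=0; 4 even; l₃=1∈[1,3].
(2·1+1)(2·2+1)(2·1+1) = 45
Δ: 2! 0! 2! / 5! → 1/30
sum: t=1:−1/1 = -1/1
3j²(1 2 1; 0 0 0) = Δ·Π!·Σ² = 2/15  (sign +1)
sum: t=0:+1/2 = 1/2
3j²(1 2 1; 1 -1 0) = Δ·Π!·Σ² = 1/10  (sign -1)
combine: 4πI² = 45·2/15·1/10 = 3/5
take √, sign -1: I = -0.21850969
No selection rule forces the value: the integral is nonzero (none).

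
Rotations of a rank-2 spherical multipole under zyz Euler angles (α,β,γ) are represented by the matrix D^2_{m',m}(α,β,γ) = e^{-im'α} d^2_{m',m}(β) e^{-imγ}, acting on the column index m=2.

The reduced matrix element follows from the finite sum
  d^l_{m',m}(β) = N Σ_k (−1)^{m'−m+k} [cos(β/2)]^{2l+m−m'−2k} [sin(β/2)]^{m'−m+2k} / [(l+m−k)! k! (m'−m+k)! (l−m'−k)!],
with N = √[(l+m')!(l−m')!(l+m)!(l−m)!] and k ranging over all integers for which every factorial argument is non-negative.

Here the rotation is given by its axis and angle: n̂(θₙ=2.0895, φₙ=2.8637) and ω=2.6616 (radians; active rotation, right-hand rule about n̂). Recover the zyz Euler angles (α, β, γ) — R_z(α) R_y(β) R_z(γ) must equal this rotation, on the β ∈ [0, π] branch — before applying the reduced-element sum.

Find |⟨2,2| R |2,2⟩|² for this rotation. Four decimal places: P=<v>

Axis–angle → zyz. n̂ = (sinθₙcosφₙ, sinθₙsinφₙ, cosθₙ) = (-0.835145, +0.238245, -0.495755), ω = 2.6616.
R = I cosω + sinω [n̂]ₓ + (1−cosω) n̂n̂ᵀ gives
  R = [+0.429120, -0.146528, +0.891283; -0.604380, -0.779891, +0.162771; +0.671253, -0.608522, -0.423226]
β = atan2(√(R₁₃²+R₂₃²), R₃₃) = 2.007799; α = atan2(R₂₃, R₁₃) mod 2π = 0.180635; γ = atan2(R₃₂, −R₃₁) mod 2π = 3.878013
First d^2_{2,2}(β=2.0078), then the phase factors e^{-i(2)α} and e^{-i(2)γ}:
Half-angle: c=0.537017, s=0.843571. N=√(24·1·24·1)=24.000000
k: max(0,(2)−(2))=0 … min(2+(2),2−(2))=0
  k=0: (−1)^0·24.0000/(24)·0.5370^4·0.8436^0 = +0.083167
d^2_{2,2}(2.0078) = +0.083167
|D^2_{2,2}|² = |d^2_{2,2}(β)|² = (+0.083167)² = 0.006917 (the z-rotation phases have unit modulus)

P=0.0069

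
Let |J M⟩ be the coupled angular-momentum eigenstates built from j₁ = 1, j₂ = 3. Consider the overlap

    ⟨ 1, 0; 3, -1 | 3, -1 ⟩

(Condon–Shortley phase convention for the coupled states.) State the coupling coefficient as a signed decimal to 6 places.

+0.288675  (= +√(1/12))

triangle: 1!×1!×5!/8! = 120/40320
(j±m)!: 1!×1!×2!×4!×2!×4! = 2304
prefactor² = (2J+1)×Δ×N² = 48
  k=0: +1/(0!×1!×1!×2!×0!×3!) = 1/12
  k=1: −1/(1!×0!×0!×1!×1!×4!) = -1/24
Σ = 1/24  ⇒  CG² = 48×(1/24)² = 1/12
CG = +√(1/12) = +0.288675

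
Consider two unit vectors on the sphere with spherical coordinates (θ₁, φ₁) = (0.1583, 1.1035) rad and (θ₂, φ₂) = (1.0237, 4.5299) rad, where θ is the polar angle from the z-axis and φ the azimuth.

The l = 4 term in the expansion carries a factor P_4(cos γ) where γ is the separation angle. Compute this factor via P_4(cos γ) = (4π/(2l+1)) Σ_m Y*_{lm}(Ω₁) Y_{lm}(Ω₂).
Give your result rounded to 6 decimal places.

Addition theorem: P_4(cos γ) = (4π/9) Σ_m Y*_{lm}(Ω₁) Y_{lm}(Ω₂), m = −4…4:
  [-4]  conj(Y_{4,-4})(Ω₁) = -0.00008 - 0.00026j ; Y_{4,-4}(Ω₂) = 0.17544 + 0.15699j ; Δ = 0.00003 - 0.00006j
  [-3]  conj(Y_{4,-3})(Ω₁) = -0.00477 - 0.00081j ; Y_{4,-3}(Ω₂) = 0.21113 - 0.34632j ; Δ = -0.00129 + 0.00148j
  [-2]  conj(Y_{4,-2})(Ω₁) = -0.02878 + 0.03896j ; Y_{4,-2}(Ω₂) = -0.20384 - 0.07789j ; Δ = 0.00890 - 0.00570j
  [-1]  conj(Y_{4,-1})(Ω₁) = 0.12693 + 0.25156j ; Y_{4,-1}(Ω₂) = 0.04217 - 0.22853j ; Δ = 0.06284 - 0.01840j
  [+0]  conj(Y_{4,0})(Ω₁) = 0.74342 + 0.00000j ; Y_{4,0}(Ω₂) = -0.27032 + 0.00000j ; Δ = -0.20096 + 0.00000j
  [+1]  conj(Y_{4,1})(Ω₁) = -0.12693 + 0.25156j ; Y_{4,1}(Ω₂) = -0.04217 - 0.22853j ; Δ = 0.06284 + 0.01840j
  [+2]  conj(Y_{4,2})(Ω₁) = -0.02878 - 0.03896j ; Y_{4,2}(Ω₂) = -0.20384 + 0.07789j ; Δ = 0.00890 + 0.00570j
  [+3]  conj(Y_{4,3})(Ω₁) = 0.00477 - 0.00081j ; Y_{4,3}(Ω₂) = -0.21113 - 0.34632j ; Δ = -0.00129 - 0.00148j
  [+4]  conj(Y_{4,4})(Ω₁) = -0.00008 + 0.00026j ; Y_{4,4}(Ω₂) = 0.17544 - 0.15699j ; Δ = 0.00003 + 0.00006j
Accumulated sum -0.06000 - 0.00000j; after 4π/(2l+1) scaling, -0.08377 - 0.00000j ⇒ P_4 = -0.083775

-0.083775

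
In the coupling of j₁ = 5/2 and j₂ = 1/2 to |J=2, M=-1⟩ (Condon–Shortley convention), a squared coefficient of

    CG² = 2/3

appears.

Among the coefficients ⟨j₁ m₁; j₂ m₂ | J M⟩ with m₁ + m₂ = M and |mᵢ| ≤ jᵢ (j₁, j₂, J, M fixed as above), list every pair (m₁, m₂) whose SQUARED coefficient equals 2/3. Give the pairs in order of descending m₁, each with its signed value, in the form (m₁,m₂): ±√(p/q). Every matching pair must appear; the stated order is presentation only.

Admissible pairs with m₁+m₂ = M = -1: (-3/2,1/2), (-1/2,-1/2)
  (m₁,m₂)=(-1/2,-1/2): CG² = 1/3, CG = +√(1/3)
  (m₁,m₂)=(-3/2,1/2): CG² = 2/3, CG = −√(2/3)   ← matches the target
Pairs with CG² = 2/3: (-3/2,1/2): −√(2/3)

(-3/2,1/2): −√(2/3)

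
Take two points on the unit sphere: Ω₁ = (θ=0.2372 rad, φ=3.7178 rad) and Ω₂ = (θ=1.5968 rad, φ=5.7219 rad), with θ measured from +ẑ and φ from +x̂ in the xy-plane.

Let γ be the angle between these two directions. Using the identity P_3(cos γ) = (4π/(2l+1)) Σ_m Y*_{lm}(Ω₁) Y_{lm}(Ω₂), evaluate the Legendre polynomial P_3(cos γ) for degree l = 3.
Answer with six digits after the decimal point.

Summing Y*_{l m}(θ₁,φ₁)·Y_{l m}(θ₂,φ₂) over m ∈ [−3, 3]; prefactor 4π/(2·3+1) = 1.795196:
  m=-3: (0.00085 - 0.00535j) × (-0.04702 + 0.41414j) = 0.00217 + 0.00060j  (running Σ = 0.00217 + 0.00060j)
  m=-2: (0.02228 + 0.05012j) × (-0.01151 - 0.02393j) = 0.00094 - 0.00111j  (running Σ = 0.00312 - 0.00051j)
  m=-1: (-0.23714 - 0.15408j) × (-0.27258 - 0.17138j) = 0.03823 + 0.08264j  (running Σ = 0.04135 + 0.08213j)
  m=0: (0.62531 + 0.00000j) × (0.02908 + 0.00000j) = 0.01818 + 0.00000j  (running Σ = 0.05953 + 0.08213j)
  m=1: (0.23714 - 0.15408j) × (0.27258 - 0.17138j) = 0.03823 - 0.08264j  (running Σ = 0.09776 - 0.00051j)
  m=2: (0.02228 - 0.05012j) × (-0.01151 + 0.02393j) = 0.00094 + 0.00111j  (running Σ = 0.09870 + 0.00060j)
  m=3: (-0.00085 - 0.00535j) × (0.04702 + 0.41414j) = 0.00217 - 0.00060j  (running Σ = 0.10088 + 0.00000j)
Total Σ_m = 0.10088 + 0.00000j. Multiply by 1.795196: 0.18110 + 0.00000j. P_3(cos γ) = 0.181097

0.181097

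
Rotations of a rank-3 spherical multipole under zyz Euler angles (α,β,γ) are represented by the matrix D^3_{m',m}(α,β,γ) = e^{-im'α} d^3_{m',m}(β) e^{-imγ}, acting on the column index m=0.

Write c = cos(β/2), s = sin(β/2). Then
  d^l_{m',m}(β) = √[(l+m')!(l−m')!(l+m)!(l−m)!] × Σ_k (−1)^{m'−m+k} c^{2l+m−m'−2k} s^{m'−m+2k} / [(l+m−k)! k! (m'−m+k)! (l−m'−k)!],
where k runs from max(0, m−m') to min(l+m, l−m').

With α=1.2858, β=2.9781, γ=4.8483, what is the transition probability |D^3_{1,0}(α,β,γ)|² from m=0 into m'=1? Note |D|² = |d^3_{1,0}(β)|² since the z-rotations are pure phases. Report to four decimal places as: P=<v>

D^3_{1,0}(1.2858,2.9781,4.8483) = e^{-i·1·1.2858}·d^3_{1,0}(2.9781)·e^{-i·0·4.8483}. Compute d first:
With c≡cos(β/2)=0.081655 and s≡sin(β/2)=0.996661, N=[24·2·6·6]^{1/2}=41.569219
The bounds max(0,m−m')=0 and min(l+m,l−m')=2 give 3 terms
  k=0: (−1)^1·41.5692/(12)·0.0817^5·0.9967^1 = -0.000013
  k=1: (−1)^2·41.5692/(4)·0.0817^3·0.9967^3 = +0.005602
  k=2: (−1)^3·41.5692/(12)·0.0817^1·0.9967^5 = -0.278171
d^3_{1,0}(2.9781) = -0.000013 +0.005602 -0.278171 = -0.272582
|D^3_{1,0}|² = |d^3_{1,0}(β)|² = (-0.272582)² = 0.074301 (the z-rotation phases have unit modulus)

P=0.0743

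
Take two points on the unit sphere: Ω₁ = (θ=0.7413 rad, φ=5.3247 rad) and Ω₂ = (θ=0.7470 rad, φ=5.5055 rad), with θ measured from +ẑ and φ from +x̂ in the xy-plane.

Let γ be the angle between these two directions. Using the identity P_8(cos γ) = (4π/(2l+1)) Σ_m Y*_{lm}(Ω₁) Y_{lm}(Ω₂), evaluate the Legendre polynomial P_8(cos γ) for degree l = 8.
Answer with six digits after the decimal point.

Term-by-term m-sum for l=8 (normalisation 4π/17 = 0.739198):
  m=-8: Y*=(0.004122, -0.021893)  Y=(0.023364, -0.001443)  product (0.000065, -0.000517)
  m=-7: Y*=(0.088630, -0.040242)  Y=(0.067538, -0.075255)  product (0.002958, -0.009388)
  m=-6: Y*=(0.220156, 0.129666)  Y=(-0.012121, -0.261736)  product (0.031270, -0.059194)
  m=-5: Y*=(0.034740, 0.433123)  Y=(-0.321766, -0.297859)  product (0.117831, -0.149712)
  m=-4: Y*=(-0.329891, 0.273576)  Y=(-0.420950, 0.012991)  product (0.135314, -0.119448)
  m=-3: Y*=(-0.076201, -0.020773)  Y=(-0.042488, 0.044501)  product (0.004162, -0.002508)
  m=-2: Y*=(0.117028, 0.324447)  Y=(-0.005437, -0.352437)  product (0.113711, -0.043009)
  m=-1: Y*=(-0.147607, 0.210157)  Y=(-0.172239, -0.169602)  product (0.061067, -0.011163)
  m=+0: Y*=(0.273963, -0.000000)  Y=(0.286022, 0.000000)  product (0.078359, 0.000000)
  m=+1: Y*=(0.147607, 0.210157)  Y=(0.172239, -0.169602)  product (0.061067, 0.011163)
  m=+2: Y*=(0.117028, -0.324447)  Y=(-0.005437, 0.352437)  product (0.113711, 0.043009)
  m=+3: Y*=(0.076201, -0.020773)  Y=(0.042488, 0.044501)  product (0.004162, 0.002508)
  m=+4: Y*=(-0.329891, -0.273576)  Y=(-0.420950, -0.012991)  product (0.135314, 0.119448)
  m=+5: Y*=(-0.034740, 0.433123)  Y=(0.321766, -0.297859)  product (0.117831, 0.149712)
  m=+6: Y*=(0.220156, -0.129666)  Y=(-0.012121, 0.261736)  product (0.031270, 0.059194)
  m=+7: Y*=(-0.088630, -0.040242)  Y=(-0.067538, -0.075255)  product (0.002958, 0.009388)
  m=+8: Y*=(0.004122, 0.021893)  Y=(0.023364, 0.001443)  product (0.000065, 0.000517)
Σ over m = (1.011113, -0.000000); ×(4π/17) → (0.747413, -0.000000). Real part: 0.747413

0.747413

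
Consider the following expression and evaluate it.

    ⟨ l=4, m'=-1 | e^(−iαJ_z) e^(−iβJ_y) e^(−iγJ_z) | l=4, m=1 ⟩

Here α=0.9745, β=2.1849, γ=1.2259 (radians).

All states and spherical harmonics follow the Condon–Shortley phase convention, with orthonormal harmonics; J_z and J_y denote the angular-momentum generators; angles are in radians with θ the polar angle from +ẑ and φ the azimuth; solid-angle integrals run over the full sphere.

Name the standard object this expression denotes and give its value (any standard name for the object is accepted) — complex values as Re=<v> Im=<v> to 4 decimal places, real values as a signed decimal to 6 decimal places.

Wigner D-matrix element, Re=0.3956 Im=-0.1016

This is a Wigner D-matrix element — the rotation-matrix element ⟨l m'| R(α,β,γ) |l m⟩ in the angular-momentum basis.
Split into d^4_{-1,1}(β=2.1849) × two z-phases.
With c≡cos(β/2)=0.460312 and s≡sin(β/2)=0.887757, N=[6·120·120·6]^{1/2}=720.000000
k: max(0,(1)−(-1))=2 … min(4+(1),4−(-1))=5
  k=2: (−1)^0·720.0000/(72)·0.4603^6·0.8878^2 = +0.074972
  k=3: (−1)^1·720.0000/(24)·0.4603^4·0.8878^4 = -0.836578
  k=4: (−1)^2·720.0000/(48)·0.4603^2·0.8878^6 = +1.555826
  k=5: (−1)^3·720.0000/(720)·0.4603^0·0.8878^8 = -0.385793
d^4_{-1,1}(2.1849) = +0.074972 -0.836578 +1.555826 -0.385793 = +0.408427
D = (+0.561582+0.827421i)·(+0.408427)·(+0.338099-0.941111i) = +0.395588-0.101600i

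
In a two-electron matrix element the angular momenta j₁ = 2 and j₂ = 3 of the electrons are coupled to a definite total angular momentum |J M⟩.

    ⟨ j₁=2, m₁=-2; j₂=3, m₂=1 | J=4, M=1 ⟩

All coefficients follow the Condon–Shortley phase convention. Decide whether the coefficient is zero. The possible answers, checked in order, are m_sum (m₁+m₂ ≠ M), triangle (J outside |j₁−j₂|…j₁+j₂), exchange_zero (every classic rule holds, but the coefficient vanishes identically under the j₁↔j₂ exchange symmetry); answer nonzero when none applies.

m_sum

m-sum: m₁+m₂ = -2+1 = -1, M = 1  ✗ ⇒ coefficient is 0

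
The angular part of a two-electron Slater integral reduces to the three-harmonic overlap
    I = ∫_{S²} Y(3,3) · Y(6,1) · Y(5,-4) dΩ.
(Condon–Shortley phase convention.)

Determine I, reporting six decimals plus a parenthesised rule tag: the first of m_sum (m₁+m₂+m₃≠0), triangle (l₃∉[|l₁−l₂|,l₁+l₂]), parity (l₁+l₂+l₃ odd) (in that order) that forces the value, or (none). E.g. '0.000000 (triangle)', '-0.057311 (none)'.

Rules hold: Σm=0, L=14 even, 3≤5≤9.
N = 7·13·11 = 1001
Δ = 4!·2!·8!/15! = 1/675675
Racah Σ t=1..3: t=1:−1/8640 t=2:+1/2304 t=3:−1/8640 = 7/34560
⇒ 3j(3 6 5; 0 0 0)² = 7/429, sgn -1
Racah Σ t=0..0: t=0:+1/241920 = 1/241920
⇒ 3j(3 6 5; 3 1 -4)² = 4/1001, sgn -1
4πI² = N·(3j₀)²·(3jₘ)² = 28/429
I = +1·√(0.0652681/4π) = 0.07206849
No selection rule forces the value: the integral is nonzero (none).

0.072068 (none)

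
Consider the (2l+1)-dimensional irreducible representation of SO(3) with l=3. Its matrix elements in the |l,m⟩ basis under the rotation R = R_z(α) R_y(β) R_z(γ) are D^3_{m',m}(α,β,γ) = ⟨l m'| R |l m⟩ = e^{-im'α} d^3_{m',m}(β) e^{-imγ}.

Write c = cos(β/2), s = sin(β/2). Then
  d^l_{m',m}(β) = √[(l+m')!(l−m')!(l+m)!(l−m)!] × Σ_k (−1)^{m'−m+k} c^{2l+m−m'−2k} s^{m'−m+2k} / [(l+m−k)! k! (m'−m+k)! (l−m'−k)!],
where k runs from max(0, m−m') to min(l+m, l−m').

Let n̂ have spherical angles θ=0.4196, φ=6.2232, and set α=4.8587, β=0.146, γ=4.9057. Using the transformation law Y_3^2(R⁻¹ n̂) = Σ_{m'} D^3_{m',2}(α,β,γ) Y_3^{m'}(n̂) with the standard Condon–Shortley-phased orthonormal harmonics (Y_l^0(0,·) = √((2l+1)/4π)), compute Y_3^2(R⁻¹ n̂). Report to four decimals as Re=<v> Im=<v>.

Re=0.1498 Im=-0.0204

Need the full column D^3_{m',2} for m'=−3..3 at α=4.8587, β=0.1460, γ=4.9057.
cos(β/2)=0.997337, sin(β/2)=0.072935
d^3_{-3,2}: single k=5 term ⇒ +0.000005;  D = +0.000000-0.000005i
d^3_{-2,2}: k∈[4..5] ⇒ +0.000141 -0.000000 = +0.000141;  D = +0.000140-0.000013i
d^3_{-1,2}: k∈[3..4] ⇒ +0.002434 -0.000007 = +0.002428;  D = +0.000578+0.002358i
d^3_{0,2}: k∈[2..3] ⇒ +0.028827 -0.000154 = +0.028673;  D = -0.026557+0.010811i
d^3_{1,2}: k∈[1..2] ⇒ +0.227586 -0.002434 = +0.225152;  D = -0.114391-0.193928i
d^3_{2,2}: k∈[0..1] ⇒ +0.984126 -0.026315 = +0.957811;  D = +0.745222-0.601701i
d^3_{3,2}: single k=0 term ⇒ -0.176288;  D = -0.129558-0.119549i
Y_3^{m'}(θ=0.4196,φ=6.2232) and Σ D·Y over m':
  (+0.0000-0.0000i)·(+0.0278+0.0050i)  (+0.0001-0.0000i)·(+0.1538+0.0185i)  (+0.0006+0.0024i)·(+0.4166+0.0250i)  (-0.0266+0.0108i)·(+0.3988+0.0000i)  (-0.1144-0.1939i)·(-0.4166+0.0250i)  (+0.7452-0.6017i)·(+0.1538-0.0185i)  (-0.1296-0.1195i)·(-0.0278+0.0050i)
Y_3^2(R⁻¹ n̂) = +0.149779-0.020445i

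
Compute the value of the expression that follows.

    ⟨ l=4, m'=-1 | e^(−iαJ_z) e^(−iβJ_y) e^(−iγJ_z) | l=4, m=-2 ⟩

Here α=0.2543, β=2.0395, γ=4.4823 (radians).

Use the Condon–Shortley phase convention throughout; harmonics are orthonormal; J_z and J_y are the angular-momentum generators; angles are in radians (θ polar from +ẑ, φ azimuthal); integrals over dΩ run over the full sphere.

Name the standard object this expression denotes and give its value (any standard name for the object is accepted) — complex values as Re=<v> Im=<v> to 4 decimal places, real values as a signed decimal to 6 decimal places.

This is a Wigner D-matrix element — the rotation-matrix element ⟨l m'| R(α,β,γ) |l m⟩ in the angular-momentum basis.
First d^4_{-1,-2}(β=2.0395), then the phase factors e^{-i(-1)α} and e^{-i(-2)γ}:
c=cos(2.039500/2)=0.523579, s=sin(2.039500/2)=0.851977; N=√[6·120·2·720]=1018.233765
k: max(0,(-2)−(-1))=0 … min(4+(-2),4−(-1))=2
  k=0: (−1)^1·1018.2338/(240)·0.5236^7·0.8520^1 = -0.038989
  k=1: (−1)^2·1018.2338/(48)·0.5236^5·0.8520^3 = +0.516180
  k=2: (−1)^3·1018.2338/(72)·0.5236^3·0.8520^5 = -0.911174
d^4_{-1,-2}(2.0395) = -0.038989 +0.516180 -0.911174 = -0.433983
Phases: e^{-i·(-1)·0.2543}=+0.967840+0.251568i, e^{-i·(-2)·4.4823}=-0.895973+0.444108i ⇒ D=+0.424818-0.088718i

Wigner D-matrix element, Re=0.4248 Im=-0.0887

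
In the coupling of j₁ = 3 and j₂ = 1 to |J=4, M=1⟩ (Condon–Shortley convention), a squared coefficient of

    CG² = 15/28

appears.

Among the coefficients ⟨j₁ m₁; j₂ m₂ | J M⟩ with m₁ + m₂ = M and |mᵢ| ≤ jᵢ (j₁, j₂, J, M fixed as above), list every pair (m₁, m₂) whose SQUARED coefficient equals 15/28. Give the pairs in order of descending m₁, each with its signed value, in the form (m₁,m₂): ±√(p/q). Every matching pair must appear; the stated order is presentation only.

Admissible pairs with m₁+m₂ = M = 1: (0,1), (1,0), (2,-1)
  (m₁,m₂)=(2,-1): CG² = 3/28, CG = +√(3/28)
  (m₁,m₂)=(1,0): CG² = 15/28, CG = +√(15/28)   ← matches the target
  (m₁,m₂)=(0,1): CG² = 5/14, CG = +√(5/14)
Pairs with CG² = 15/28: (1,0): +√(15/28)

(1,0): +√(15/28)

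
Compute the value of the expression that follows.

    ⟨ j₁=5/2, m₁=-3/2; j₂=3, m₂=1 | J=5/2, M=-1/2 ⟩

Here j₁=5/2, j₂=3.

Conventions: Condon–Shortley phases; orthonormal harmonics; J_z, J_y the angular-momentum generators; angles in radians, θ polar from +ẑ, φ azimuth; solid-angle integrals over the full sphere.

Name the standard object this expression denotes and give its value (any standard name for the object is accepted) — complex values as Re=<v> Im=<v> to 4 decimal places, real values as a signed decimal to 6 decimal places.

Clebsch–Gordan coefficient, +√(1/35) ≈ +0.169031

This is a Clebsch–Gordan (vector-coupling) coefficient.
√[6·3!2!3!/9! · 1!4!4!2!2!3!] = √(576/35)
  +(−1)^2/∏(2,1,2,2,0,1)! = 1/8  (running 1/8)
  +(−1)^3/∏(3,0,1,1,1,2)! = -1/12  (running 1/24)
⟨..|..⟩ = √(576/35)·(1/24) = +0.169031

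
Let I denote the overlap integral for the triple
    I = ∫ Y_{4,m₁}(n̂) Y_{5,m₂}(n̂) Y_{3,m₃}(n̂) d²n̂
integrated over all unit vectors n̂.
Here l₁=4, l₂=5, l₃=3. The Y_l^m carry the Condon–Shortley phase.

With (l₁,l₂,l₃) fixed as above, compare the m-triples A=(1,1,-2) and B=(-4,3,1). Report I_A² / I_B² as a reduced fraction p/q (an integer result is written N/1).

l's match ⇒ only the (l;m) 3-j factors differ between A and B.
A: triangle coeff Δ(4,5,3) = 1/180180; Σ_t [2,3]: t=2:+1/1152 t=3:−1/432 = -5/3456; (3j)²=625/36036 [(4 5 3; 1 1 -2)], sign=+1
B: triangle coeff Δ(4,5,3) = 1/180180; Σ_t [6,6]: t=6:+1/5760 = 1/5760; (3j)²=56/2145 [(4 5 3; -4 3 1)], sign=+1
I_A²/I_B² = (625/36036)/(56/2145) = 3125/4704

3125/4704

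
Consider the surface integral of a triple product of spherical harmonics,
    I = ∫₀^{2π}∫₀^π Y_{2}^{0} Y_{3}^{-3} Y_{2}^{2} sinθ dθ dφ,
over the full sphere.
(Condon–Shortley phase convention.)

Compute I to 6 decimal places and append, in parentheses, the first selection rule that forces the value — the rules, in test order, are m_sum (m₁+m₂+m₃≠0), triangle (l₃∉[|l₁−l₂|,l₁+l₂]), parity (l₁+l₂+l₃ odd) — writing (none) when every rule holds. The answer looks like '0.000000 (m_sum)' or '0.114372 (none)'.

0.000000 (m_sum)

m-sum = 0 − 3 + 2 = -1 ≠ 0 ⇒ I = 0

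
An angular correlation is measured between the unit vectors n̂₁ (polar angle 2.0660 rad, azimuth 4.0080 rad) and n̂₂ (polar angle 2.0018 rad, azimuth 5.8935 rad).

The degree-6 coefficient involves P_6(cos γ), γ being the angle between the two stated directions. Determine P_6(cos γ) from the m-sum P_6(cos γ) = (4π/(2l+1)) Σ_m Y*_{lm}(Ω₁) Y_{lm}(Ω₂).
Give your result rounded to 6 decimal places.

-0.296915

Expand P_6 via completeness: Σ_{m} conj(Y_{6,m}) at Ω₁ times Y_{6,m} at Ω₂ —
  term(m=-6) = +0.019009+0.057861i   from Y*(Ω₁)=+0.104710-0.198190i, Y(Ω₂)=-0.188623+0.195571i
  term(m=-5) = -0.181508+0.000494i   from Y*(Ω₁)=-0.155690-0.389399i, Y(Ω₂)=+0.159586-0.402318i
  term(m=-4) = +0.021785-0.067548i   from Y*(Ω₁)=-0.300833-0.101043i, Y(Ω₂)=+0.002696+0.223631i
  term(m=-3) = +0.019423+0.014063i   from Y*(Ω₁)=+0.093173-0.056151i, Y(Ω₂)=+0.086193+0.202880i
  term(m=-2) = -0.086060+0.062670i   from Y*(Ω₁)=+0.056209-0.343889i, Y(Ω₂)=-0.217336-0.214731i
  term(m=-1) = +0.000589+0.001809i   from Y*(Ω₁)=-0.010246-0.012057i, Y(Ω₂)=-0.111248-0.045688i
  term(m=+0) = +0.106363+0.000000i   from Y*(Ω₁)=+0.337417-0.000000i, Y(Ω₂)=+0.315227+0.000000i
  term(m=+1) = +0.000589-0.001809i   from Y*(Ω₁)=+0.010246-0.012057i, Y(Ω₂)=+0.111248-0.045688i
  term(m=+2) = -0.086060-0.062670i   from Y*(Ω₁)=+0.056209+0.343889i, Y(Ω₂)=-0.217336+0.214731i
  term(m=+3) = +0.019423-0.014063i   from Y*(Ω₁)=-0.093173-0.056151i, Y(Ω₂)=-0.086193+0.202880i
  term(m=+4) = +0.021785+0.067548i   from Y*(Ω₁)=-0.300833+0.101043i, Y(Ω₂)=+0.002696-0.223631i
  term(m=+5) = -0.181508-0.000494i   from Y*(Ω₁)=+0.155690-0.389399i, Y(Ω₂)=-0.159586-0.402318i
  term(m=+6) = +0.019009-0.057861i   from Y*(Ω₁)=+0.104710+0.198190i, Y(Ω₂)=-0.188623-0.195571i
Total Σ_m = -0.307160+0.000000i. Multiply by 0.966644: -0.296915+0.000000i. P_6(cos γ) = -0.296915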